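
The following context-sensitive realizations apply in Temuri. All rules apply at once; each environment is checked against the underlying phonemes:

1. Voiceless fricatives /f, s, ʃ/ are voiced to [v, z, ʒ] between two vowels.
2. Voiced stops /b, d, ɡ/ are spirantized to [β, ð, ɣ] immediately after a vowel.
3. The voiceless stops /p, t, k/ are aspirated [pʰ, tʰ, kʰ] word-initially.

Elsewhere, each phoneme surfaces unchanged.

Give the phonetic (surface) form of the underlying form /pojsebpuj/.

/p/ meets the environment for rule 3 (word-initially) → [pʰ].
/o/ (between /p/ and /j/): no rule targets it → [o].
/j/ stays [j].
/s/ (between /j/ and /e/) fails the environment for rule 1, so it stays [s].
/e/ (between /s/ and /b/) is unaffected → [e].
Rule 2 applies to /b/ (between /e/ and /p/: immediately after a vowel) → [β].
/p/ (between /b/ and /u/): rule 3 targets it, but not word-initially → unchanged [p].
/u/ (between /p/ and /j/) is unaffected → [u].
/j/ (word-final): no rule targets it → [j].

[pʰojseβpuj]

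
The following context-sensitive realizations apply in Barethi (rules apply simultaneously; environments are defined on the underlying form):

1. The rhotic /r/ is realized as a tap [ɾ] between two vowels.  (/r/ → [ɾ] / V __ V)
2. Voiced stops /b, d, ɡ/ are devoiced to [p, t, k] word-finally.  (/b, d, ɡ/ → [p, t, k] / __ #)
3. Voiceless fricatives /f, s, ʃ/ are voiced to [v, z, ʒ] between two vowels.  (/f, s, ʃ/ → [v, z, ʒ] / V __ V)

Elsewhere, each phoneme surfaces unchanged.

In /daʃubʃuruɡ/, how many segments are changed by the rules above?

Segments that undergo a rule: /ʃ/ → [ʒ] (rule 3); /r/ → [ɾ] (rule 1); /ɡ/ → [k] (rule 2).
All other segments surface unchanged.

3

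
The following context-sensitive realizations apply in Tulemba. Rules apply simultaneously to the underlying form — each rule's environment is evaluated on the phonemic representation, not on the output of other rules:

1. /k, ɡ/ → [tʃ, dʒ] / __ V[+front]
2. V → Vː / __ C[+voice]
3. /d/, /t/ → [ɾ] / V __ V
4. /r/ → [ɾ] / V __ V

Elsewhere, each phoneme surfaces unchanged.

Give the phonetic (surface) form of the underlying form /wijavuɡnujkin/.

[wiːjaːvuːɡnuːjtʃiːn]

/i/ — between /w/ and /j/, before a voiced consonant — surfaces as [iː] (rule 2).
/a/ meets the environment for rule 2 (before a voiced consonant) → [aː].
/u/ (between /v/ and /ɡ/): before a voiced consonant, so rule 2 applies → [uː].
/ɡ/ (between /u/ and /n/) fails the environment for rule 1, so it stays [ɡ].
/u/ (between /n/ and /j/): before a voiced consonant, so rule 2 applies → [uː].
/k/ — between /j/ and /i/, before a front vowel — surfaces as [tʃ] (rule 1).
/i/ (between /k/ and /n/) occurs before a voiced consonant → [iː] by rule 2.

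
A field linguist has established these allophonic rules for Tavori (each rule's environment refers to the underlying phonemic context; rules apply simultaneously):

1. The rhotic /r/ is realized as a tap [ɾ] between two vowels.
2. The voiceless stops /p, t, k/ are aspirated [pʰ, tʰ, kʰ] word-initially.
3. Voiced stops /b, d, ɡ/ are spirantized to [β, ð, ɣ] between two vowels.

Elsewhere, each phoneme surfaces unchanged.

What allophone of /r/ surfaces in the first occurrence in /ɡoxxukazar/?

/r/ (word-final): rule 1 targets it, but not between two vowels → unchanged [r].

[r]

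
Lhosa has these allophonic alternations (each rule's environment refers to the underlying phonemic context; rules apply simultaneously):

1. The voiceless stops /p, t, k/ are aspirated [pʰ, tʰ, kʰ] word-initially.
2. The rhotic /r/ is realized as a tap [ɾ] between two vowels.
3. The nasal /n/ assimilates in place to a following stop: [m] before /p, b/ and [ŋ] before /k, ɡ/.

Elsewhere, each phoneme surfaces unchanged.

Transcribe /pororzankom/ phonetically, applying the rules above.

/p/ (word-initial): word-initially, so rule 1 applies → [pʰ].
/r/ — between /o/ and /o/, between two vowels — surfaces as [ɾ] (rule 2).
/r/ — between /o/ and /z/; rule 2 does not apply here → [r].
/n/ meets the environment for rule 3 (before a labial or velar stop) → [ŋ].
/k/ (between /n/ and /o/) is in the target of rule 1 but the environment (word-initially) is not met → [k].

[pʰoɾorzaŋkom]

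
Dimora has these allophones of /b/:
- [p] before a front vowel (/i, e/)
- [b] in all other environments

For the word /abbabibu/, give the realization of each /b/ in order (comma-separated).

[b], [b], [p], [b]

Occurrence 1 (position 2): no conditioning environment matches → elsewhere allophone [b].
Occurrence 2 (position 3): no conditioning environment matches → elsewhere allophone [b].
Occurrence 3 (position 5): before a front vowel (/i, e/) → [p].
Occurrence 4 (position 7): no conditioning environment matches → elsewhere allophone [b].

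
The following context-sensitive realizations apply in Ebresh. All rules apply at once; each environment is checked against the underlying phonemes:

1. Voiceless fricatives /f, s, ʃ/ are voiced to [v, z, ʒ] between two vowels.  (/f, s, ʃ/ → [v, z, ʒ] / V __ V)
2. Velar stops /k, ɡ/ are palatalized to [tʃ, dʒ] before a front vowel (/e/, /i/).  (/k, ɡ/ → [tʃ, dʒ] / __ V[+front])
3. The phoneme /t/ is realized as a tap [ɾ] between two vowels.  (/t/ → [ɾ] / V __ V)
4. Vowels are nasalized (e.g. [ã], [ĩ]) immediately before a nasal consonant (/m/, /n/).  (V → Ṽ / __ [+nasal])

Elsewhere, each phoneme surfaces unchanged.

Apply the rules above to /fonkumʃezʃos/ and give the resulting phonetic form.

/f/ (word-initial) fails the environment for rule 1, so it stays [f].
/o/ meets the environment for rule 4 (before a nasal consonant) → [õ].
/n/ — not in any rule's target class → [n].
/k/ — between /n/ and /u/; rule 2 does not apply here → [k].
/u/ (between /k/ and /m/) occurs before a nasal consonant → [ũ] by rule 4.
/m/ (between /u/ and /ʃ/): no rule targets it → [m].
/ʃ/ (between /m/ and /e/) is in the target of rule 1 but the environment (between two vowels) is not met → [ʃ].
/e/ — between /ʃ/ and /z/; rule 4 does not apply here → [e].
/z/ — not in any rule's target class → [z].
/ʃ/ — between /z/ and /o/; rule 1 does not apply here → [ʃ].
/o/ (between /ʃ/ and /s/): rule 4 targets it, but not before a nasal consonant → unchanged [o].
/s/ (word-final) fails the environment for rule 1, so it stays [s].

[fõnkũmʃezʃos]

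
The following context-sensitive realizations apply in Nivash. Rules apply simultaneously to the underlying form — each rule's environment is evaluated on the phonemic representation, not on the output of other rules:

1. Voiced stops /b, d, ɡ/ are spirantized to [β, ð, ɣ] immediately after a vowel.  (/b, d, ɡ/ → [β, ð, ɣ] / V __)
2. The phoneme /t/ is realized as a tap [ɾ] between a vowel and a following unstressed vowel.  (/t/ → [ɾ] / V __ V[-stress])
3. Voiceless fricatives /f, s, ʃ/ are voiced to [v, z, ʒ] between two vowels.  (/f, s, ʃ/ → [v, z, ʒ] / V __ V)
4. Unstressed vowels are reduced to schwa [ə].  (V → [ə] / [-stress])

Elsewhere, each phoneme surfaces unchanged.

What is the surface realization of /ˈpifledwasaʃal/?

/p/ (word-initial): no rule targets it → [p].
/i/ (between /p/ and /f/) is in the target of rule 4 but the environment (in an unstressed syllable) is not met → [i].
/f/ (between /i/ and /l/): rule 3 targets it, but not between two vowels → unchanged [f].
/l/ — not in any rule's target class → [l].
/e/ (between /l/ and /d/) occurs in an unstressed syllable → [ə] by rule 4.
/d/ (between /e/ and /w/): immediately after a vowel, so rule 1 applies → [ð].
/w/ (between /d/ and /a/) is unaffected → [w].
Rule 4 applies to /a/ (between /w/ and /s/: in an unstressed syllable) → [ə].
Rule 3 applies to /s/ (between /a/ and /a/: between two vowels) → [z].
/a/ (between /s/ and /ʃ/): in an unstressed syllable, so rule 4 applies → [ə].
/ʃ/ meets the environment for rule 3 (between two vowels) → [ʒ].
/a/ meets the environment for rule 4 (in an unstressed syllable) → [ə].
/l/ (word-final) is unaffected → [l].

[ˈpifləðwəzəʒəl]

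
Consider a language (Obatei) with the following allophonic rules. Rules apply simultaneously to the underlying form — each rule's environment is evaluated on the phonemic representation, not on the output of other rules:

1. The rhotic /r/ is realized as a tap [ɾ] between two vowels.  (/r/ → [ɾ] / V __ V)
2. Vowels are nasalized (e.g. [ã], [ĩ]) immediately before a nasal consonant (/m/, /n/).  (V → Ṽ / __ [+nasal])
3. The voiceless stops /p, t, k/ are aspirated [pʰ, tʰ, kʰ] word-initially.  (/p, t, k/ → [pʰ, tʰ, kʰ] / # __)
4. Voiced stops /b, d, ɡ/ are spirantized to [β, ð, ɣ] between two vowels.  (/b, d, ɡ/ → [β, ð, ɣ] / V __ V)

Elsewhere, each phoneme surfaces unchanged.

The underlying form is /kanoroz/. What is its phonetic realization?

[kʰãnoɾoz]

Rule 3 applies to /k/ (word-initial: word-initially) → [kʰ].
/a/ (between /k/ and /n/) occurs before a nasal consonant → [ã] by rule 2.
/n/ (between /a/ and /o/) is unaffected → [n].
/o/ (between /n/ and /r/) fails the environment for rule 2, so it stays [o].
/r/ (between /o/ and /o/) occurs between two vowels → [ɾ] by rule 1.
/o/ (between /r/ and /z/): rule 2 targets it, but not before a nasal consonant → unchanged [o].
/z/ (word-final): no rule targets it → [z].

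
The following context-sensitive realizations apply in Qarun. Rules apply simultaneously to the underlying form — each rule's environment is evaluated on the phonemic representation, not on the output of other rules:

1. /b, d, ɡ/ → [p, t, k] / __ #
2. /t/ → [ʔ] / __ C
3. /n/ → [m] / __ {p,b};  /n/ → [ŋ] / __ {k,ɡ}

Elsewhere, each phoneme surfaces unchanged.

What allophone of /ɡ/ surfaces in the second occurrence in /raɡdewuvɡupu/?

/ɡ/ (between /v/ and /u/) is in the target of rule 1 but the environment (word-finally) is not met → [ɡ].

[ɡ]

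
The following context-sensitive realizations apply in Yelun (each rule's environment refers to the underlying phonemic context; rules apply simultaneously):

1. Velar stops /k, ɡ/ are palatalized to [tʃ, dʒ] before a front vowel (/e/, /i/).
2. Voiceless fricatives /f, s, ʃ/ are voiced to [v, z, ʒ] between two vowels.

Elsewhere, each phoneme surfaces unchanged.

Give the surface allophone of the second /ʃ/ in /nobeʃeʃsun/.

[ʃ]

/ʃ/ (between /e/ and /s/): rule 2 targets it, but not between two vowels → unchanged [ʃ].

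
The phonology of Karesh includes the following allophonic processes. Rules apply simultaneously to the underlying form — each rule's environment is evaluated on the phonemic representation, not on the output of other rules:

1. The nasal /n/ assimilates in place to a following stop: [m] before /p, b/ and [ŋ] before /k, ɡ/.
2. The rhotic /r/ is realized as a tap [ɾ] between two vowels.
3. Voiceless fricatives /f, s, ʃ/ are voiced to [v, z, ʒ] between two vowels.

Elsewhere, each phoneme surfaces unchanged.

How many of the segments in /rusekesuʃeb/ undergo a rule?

Segments that undergo a rule: /s/ → [z] (rule 3); /s/ → [z] (rule 3); /ʃ/ → [ʒ] (rule 3).
All other segments surface unchanged.

3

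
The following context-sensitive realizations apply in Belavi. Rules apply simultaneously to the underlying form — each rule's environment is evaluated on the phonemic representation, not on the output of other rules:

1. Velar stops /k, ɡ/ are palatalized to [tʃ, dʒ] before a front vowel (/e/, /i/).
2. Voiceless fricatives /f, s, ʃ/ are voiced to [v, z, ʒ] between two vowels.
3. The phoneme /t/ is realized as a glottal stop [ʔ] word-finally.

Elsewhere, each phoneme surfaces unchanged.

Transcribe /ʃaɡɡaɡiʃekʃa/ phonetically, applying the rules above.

/ʃ/ (word-initial) is in the target of rule 2 but the environment (between two vowels) is not met → [ʃ].
/a/ (between /ʃ/ and /ɡ/) is unaffected → [a].
/ɡ/ (between /a/ and /ɡ/): rule 1 targets it, but not before a front vowel → unchanged [ɡ].
/ɡ/ — between /ɡ/ and /a/; rule 1 does not apply here → [ɡ].
/a/ stays [a].
/ɡ/ (between /a/ and /i/): before a front vowel, so rule 1 applies → [dʒ].
/i/ stays [i].
/ʃ/ — between /i/ and /e/, between two vowels — surfaces as [ʒ] (rule 2).
/e/ (between /ʃ/ and /k/): no rule targets it → [e].
/k/ (between /e/ and /ʃ/): rule 1 targets it, but not before a front vowel → unchanged [k].
/ʃ/ (between /k/ and /a/) is in the target of rule 2 but the environment (between two vowels) is not met → [ʃ].
/a/ (word-final): no rule targets it → [a].

[ʃaɡɡadʒiʒekʃa]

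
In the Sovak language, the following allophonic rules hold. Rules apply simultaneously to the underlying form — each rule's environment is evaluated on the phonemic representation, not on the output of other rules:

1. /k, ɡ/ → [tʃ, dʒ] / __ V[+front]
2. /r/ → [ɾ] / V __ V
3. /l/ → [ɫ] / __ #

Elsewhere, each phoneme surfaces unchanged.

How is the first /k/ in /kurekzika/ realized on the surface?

[k]

/k/ — word-initial; rule 1 does not apply here → [k].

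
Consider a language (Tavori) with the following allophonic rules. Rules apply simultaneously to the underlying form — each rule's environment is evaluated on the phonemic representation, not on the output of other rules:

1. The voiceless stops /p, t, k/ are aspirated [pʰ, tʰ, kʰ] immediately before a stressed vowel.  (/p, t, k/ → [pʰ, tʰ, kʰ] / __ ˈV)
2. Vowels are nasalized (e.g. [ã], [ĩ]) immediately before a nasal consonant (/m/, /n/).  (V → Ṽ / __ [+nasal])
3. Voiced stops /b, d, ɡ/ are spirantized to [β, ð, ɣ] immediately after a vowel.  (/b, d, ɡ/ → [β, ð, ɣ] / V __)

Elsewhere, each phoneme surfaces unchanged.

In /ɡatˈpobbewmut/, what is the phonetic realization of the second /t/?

/t/ — word-final; rule 1 does not apply here → [t].

[t]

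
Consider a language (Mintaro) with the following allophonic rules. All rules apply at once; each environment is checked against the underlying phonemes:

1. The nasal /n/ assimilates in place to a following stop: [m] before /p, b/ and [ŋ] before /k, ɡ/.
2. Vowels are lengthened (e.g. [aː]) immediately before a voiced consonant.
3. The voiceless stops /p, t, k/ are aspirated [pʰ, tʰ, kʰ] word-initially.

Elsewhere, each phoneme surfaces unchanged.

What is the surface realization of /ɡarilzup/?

[ɡaːriːlzup]

Rule 2 applies to /a/ (between /ɡ/ and /r/: before a voiced consonant) → [aː].
/i/ (between /r/ and /l/): before a voiced consonant, so rule 2 applies → [iː].
/u/ (between /z/ and /p/): rule 2 targets it, but not before a voiced consonant → unchanged [u].
/p/ (word-final): rule 3 targets it, but not word-initially → unchanged [p].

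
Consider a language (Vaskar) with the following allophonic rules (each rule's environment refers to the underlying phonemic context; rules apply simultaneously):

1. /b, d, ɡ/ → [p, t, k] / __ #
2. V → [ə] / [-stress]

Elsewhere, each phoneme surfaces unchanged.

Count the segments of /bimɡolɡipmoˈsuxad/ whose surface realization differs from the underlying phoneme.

Segments that undergo a rule: /i/ → [ə] (rule 2); /o/ → [ə] (rule 2); /i/ → [ə] (rule 2); /o/ → [ə] (rule 2); /a/ → [ə] (rule 2); /d/ → [t] (rule 1).
All other segments surface unchanged.

6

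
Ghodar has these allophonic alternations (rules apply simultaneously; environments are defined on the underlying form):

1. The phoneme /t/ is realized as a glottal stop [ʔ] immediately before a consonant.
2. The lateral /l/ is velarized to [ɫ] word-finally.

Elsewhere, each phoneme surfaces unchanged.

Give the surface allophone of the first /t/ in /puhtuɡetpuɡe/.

[t]

/t/ (between /h/ and /u/) fails the environment for rule 1, so it stays [t].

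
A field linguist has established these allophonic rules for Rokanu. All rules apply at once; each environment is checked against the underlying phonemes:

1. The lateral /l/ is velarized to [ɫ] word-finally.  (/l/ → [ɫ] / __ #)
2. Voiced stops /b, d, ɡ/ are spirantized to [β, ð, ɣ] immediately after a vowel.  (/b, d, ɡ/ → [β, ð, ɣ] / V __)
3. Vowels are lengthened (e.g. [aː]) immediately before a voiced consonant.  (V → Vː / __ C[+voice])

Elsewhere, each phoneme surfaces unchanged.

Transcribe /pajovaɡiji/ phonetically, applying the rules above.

[paːjoːvaːɣiːji]

/p/ — not in any rule's target class → [p].
/a/ (between /p/ and /j/): before a voiced consonant, so rule 3 applies → [aː].
/j/ (between /a/ and /o/) is unaffected → [j].
/o/ (between /j/ and /v/) occurs before a voiced consonant → [oː] by rule 3.
/v/ (between /o/ and /a/) is unaffected → [v].
/a/ (between /v/ and /ɡ/) occurs before a voiced consonant → [aː] by rule 3.
/ɡ/ meets the environment for rule 2 (immediately after a vowel) → [ɣ].
Rule 3 applies to /i/ (between /ɡ/ and /j/: before a voiced consonant) → [iː].
/j/ — not in any rule's target class → [j].
/i/ — word-final; rule 3 does not apply here → [i].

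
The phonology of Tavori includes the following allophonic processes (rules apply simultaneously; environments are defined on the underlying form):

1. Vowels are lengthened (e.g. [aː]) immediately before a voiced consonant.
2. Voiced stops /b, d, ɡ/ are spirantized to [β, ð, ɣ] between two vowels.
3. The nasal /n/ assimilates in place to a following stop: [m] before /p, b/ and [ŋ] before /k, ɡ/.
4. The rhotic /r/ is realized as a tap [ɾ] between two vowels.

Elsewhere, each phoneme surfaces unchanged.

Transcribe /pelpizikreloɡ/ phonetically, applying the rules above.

[peːlpiːzikreːloːɡ]

Rule 1 applies to /e/ (between /p/ and /l/: before a voiced consonant) → [eː].
Rule 1 applies to /i/ (between /p/ and /z/: before a voiced consonant) → [iː].
/i/ (between /z/ and /k/) fails the environment for rule 1, so it stays [i].
/r/ (between /k/ and /e/): rule 4 targets it, but not between two vowels → unchanged [r].
Rule 1 applies to /e/ (between /r/ and /l/: before a voiced consonant) → [eː].
Rule 1 applies to /o/ (between /l/ and /ɡ/: before a voiced consonant) → [oː].
/ɡ/ (word-final) is in the target of rule 2 but the environment (between two vowels) is not met → [ɡ].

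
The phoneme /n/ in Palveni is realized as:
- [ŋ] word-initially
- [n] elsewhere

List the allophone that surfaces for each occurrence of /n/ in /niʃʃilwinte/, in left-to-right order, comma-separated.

Occurrence 1 (position 1): word-initially → [ŋ].
Occurrence 2 (position 9): no conditioning environment matches → elsewhere allophone [n].

[ŋ], [n]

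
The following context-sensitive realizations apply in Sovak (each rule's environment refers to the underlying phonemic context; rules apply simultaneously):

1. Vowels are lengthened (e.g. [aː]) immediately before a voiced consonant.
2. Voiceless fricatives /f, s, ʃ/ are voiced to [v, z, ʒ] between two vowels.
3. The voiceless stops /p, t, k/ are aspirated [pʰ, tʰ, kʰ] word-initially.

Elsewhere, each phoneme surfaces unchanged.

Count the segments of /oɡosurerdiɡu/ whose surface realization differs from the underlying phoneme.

5

Segments that undergo a rule: /o/ → [oː] (rule 1); /s/ → [z] (rule 2); /u/ → [uː] (rule 1); /e/ → [eː] (rule 1); /i/ → [iː] (rule 1).
All other segments surface unchanged.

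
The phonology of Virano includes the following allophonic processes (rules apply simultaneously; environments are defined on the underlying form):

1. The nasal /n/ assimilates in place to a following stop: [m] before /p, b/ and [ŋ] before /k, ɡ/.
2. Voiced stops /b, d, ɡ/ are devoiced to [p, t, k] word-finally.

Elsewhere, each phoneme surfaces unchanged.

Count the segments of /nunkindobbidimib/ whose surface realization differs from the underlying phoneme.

Segments that undergo a rule: /n/ → [ŋ] (rule 1); /b/ → [p] (rule 2).
All other segments surface unchanged.

2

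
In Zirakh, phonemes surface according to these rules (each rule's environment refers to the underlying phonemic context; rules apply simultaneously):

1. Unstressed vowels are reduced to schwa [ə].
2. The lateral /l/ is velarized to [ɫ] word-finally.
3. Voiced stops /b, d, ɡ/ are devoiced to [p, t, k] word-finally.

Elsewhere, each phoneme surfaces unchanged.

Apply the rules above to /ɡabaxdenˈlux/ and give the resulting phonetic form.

[ɡəbəxdənˈlux]

/ɡ/ — word-initial; rule 3 does not apply here → [ɡ].
/a/ — between /ɡ/ and /b/, in an unstressed syllable — surfaces as [ə] (rule 1).
/b/ (between /a/ and /a/): rule 3 targets it, but not word-finally → unchanged [b].
/a/ (between /b/ and /x/) occurs in an unstressed syllable → [ə] by rule 1.
/x/ (between /a/ and /d/): no rule targets it → [x].
/d/ (between /x/ and /e/) is in the target of rule 3 but the environment (word-finally) is not met → [d].
/e/ — between /d/ and /n/, in an unstressed syllable — surfaces as [ə] (rule 1).
/n/ stays [n].
/l/ (between /n/ and /u/) is in the target of rule 2 but the environment (word-finally) is not met → [l].
/u/ (between /l/ and /x/) is in the target of rule 1 but the environment (in an unstressed syllable) is not met → [u].
/x/ (word-final): no rule targets it → [x].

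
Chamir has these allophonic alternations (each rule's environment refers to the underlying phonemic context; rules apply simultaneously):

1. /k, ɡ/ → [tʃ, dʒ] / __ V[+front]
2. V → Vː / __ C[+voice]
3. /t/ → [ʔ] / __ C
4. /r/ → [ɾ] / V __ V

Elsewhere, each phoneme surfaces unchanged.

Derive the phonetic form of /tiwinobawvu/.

/t/ (word-initial) is in the target of rule 3 but the environment (immediately before a consonant) is not met → [t].
/i/ meets the environment for rule 2 (before a voiced consonant) → [iː].
/w/ (between /i/ and /i/): no rule targets it → [w].
/i/ — between /w/ and /n/, before a voiced consonant — surfaces as [iː] (rule 2).
/n/ stays [n].
/o/ (between /n/ and /b/): before a voiced consonant, so rule 2 applies → [oː].
/b/ (between /o/ and /a/): no rule targets it → [b].
/a/ (between /b/ and /w/): before a voiced consonant, so rule 2 applies → [aː].
/w/ — not in any rule's target class → [w].
/v/ (between /w/ and /u/): no rule targets it → [v].
/u/ (word-final): rule 2 targets it, but not before a voiced consonant → unchanged [u].

[tiːwiːnoːbaːwvu]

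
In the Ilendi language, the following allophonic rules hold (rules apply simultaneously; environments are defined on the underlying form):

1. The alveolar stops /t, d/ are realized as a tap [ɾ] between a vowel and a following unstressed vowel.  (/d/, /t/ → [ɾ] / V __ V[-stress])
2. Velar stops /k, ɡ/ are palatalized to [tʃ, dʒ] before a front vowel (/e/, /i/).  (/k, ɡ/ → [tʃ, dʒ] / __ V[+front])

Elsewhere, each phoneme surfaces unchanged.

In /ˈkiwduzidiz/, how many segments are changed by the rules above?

2

Segments that undergo a rule: /k/ → [tʃ] (rule 2); /d/ → [ɾ] (rule 1).
All other segments surface unchanged.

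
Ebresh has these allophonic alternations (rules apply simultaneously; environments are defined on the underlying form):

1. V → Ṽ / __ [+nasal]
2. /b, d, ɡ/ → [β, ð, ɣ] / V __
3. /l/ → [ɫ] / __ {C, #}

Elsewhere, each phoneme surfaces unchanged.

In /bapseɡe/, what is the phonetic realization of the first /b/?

/b/ — word-initial; rule 2 does not apply here → [b].

[b]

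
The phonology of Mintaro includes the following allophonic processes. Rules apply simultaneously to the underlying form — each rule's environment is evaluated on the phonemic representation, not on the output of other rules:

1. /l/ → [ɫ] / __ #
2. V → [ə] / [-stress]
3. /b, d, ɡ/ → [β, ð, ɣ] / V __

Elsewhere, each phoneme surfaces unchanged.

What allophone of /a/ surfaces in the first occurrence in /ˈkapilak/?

[a]

/a/ — between /k/ and /p/; rule 2 does not apply here → [a].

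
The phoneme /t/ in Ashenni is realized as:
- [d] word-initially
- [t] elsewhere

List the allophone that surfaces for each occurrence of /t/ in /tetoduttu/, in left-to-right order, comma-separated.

Occurrence 1 (position 1): word-initially → [d].
Occurrence 2 (position 3): no conditioning environment matches → elsewhere allophone [t].
Occurrence 3 (position 7): no conditioning environment matches → elsewhere allophone [t].
Occurrence 4 (position 8): no conditioning environment matches → elsewhere allophone [t].

[d], [t], [t], [t]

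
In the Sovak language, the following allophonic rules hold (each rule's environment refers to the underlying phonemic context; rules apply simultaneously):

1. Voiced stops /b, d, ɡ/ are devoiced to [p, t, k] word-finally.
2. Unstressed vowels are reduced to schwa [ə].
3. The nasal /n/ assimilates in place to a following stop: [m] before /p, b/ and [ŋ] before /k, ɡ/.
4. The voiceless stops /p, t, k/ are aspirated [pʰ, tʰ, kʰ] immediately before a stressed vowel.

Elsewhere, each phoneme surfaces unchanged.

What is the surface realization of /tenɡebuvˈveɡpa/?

[təŋɡəbəvˈveɡpə]

/t/ (word-initial): rule 4 targets it, but not immediately before a stressed vowel → unchanged [t].
/e/ meets the environment for rule 2 (in an unstressed syllable) → [ə].
/n/ — between /e/ and /ɡ/, before a labial or velar stop — surfaces as [ŋ] (rule 3).
/ɡ/ (between /n/ and /e/) fails the environment for rule 1, so it stays [ɡ].
/e/ meets the environment for rule 2 (in an unstressed syllable) → [ə].
/b/ (between /e/ and /u/) fails the environment for rule 1, so it stays [b].
/u/ — between /b/ and /v/, in an unstressed syllable — surfaces as [ə] (rule 2).
/v/ (between /u/ and /v/) is unaffected → [v].
/v/ stays [v].
/e/ (between /v/ and /ɡ/) is in the target of rule 2 but the environment (in an unstressed syllable) is not met → [e].
/ɡ/ — between /e/ and /p/; rule 1 does not apply here → [ɡ].
/p/ (between /ɡ/ and /a/) is in the target of rule 4 but the environment (immediately before a stressed vowel) is not met → [p].
/a/ (word-final): in an unstressed syllable, so rule 2 applies → [ə].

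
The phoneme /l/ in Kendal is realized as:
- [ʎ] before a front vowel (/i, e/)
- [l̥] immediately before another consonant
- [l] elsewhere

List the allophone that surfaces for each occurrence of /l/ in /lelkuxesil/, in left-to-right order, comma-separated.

Occurrence 1 (position 1): before a front vowel (/i, e/) → [ʎ].
Occurrence 2 (position 3): immediately before another consonant → [l̥].
Occurrence 3 (position 10): no conditioning environment matches → elsewhere allophone [l].

[ʎ], [l̥], [l]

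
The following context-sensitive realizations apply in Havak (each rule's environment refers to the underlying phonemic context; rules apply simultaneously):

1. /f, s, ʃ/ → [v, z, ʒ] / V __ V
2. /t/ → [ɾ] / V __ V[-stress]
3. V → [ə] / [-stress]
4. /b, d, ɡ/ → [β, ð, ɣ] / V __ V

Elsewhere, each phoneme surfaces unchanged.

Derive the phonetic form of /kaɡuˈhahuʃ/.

/a/ meets the environment for rule 3 (in an unstressed syllable) → [ə].
/ɡ/ (between /a/ and /u/) occurs between two vowels → [ɣ] by rule 4.
Rule 3 applies to /u/ (between /ɡ/ and /h/: in an unstressed syllable) → [ə].
/a/ — between /h/ and /h/; rule 3 does not apply here → [a].
/u/ — between /h/ and /ʃ/, in an unstressed syllable — surfaces as [ə] (rule 3).
/ʃ/ (word-final) is in the target of rule 1 but the environment (between two vowels) is not met → [ʃ].

[kəɣəˈhahəʃ]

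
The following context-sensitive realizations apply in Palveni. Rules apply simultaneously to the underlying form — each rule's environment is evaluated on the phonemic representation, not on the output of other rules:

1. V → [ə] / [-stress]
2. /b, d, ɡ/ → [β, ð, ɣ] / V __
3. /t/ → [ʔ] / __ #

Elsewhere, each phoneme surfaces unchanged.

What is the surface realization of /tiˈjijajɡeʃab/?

[təˈjijəjɡəʃəβ]

/t/ — word-initial; rule 3 does not apply here → [t].
/i/ meets the environment for rule 1 (in an unstressed syllable) → [ə].
/i/ (between /j/ and /j/) fails the environment for rule 1, so it stays [i].
/a/ meets the environment for rule 1 (in an unstressed syllable) → [ə].
/ɡ/ (between /j/ and /e/) is in the target of rule 2 but the environment (immediately after a vowel) is not met → [ɡ].
/e/ (between /ɡ/ and /ʃ/): in an unstressed syllable, so rule 1 applies → [ə].
/a/ (between /ʃ/ and /b/): in an unstressed syllable, so rule 1 applies → [ə].
/b/ (word-final): immediately after a vowel, so rule 2 applies → [β].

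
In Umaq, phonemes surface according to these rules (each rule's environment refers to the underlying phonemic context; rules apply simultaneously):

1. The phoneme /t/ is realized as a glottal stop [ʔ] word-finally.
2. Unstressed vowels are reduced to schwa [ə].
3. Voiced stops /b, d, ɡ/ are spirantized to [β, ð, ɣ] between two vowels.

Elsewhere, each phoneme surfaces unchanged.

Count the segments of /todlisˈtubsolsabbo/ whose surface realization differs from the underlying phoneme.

5

Segments that undergo a rule: /o/ → [ə] (rule 2); /i/ → [ə] (rule 2); /o/ → [ə] (rule 2); /a/ → [ə] (rule 2); /o/ → [ə] (rule 2).
All other segments surface unchanged.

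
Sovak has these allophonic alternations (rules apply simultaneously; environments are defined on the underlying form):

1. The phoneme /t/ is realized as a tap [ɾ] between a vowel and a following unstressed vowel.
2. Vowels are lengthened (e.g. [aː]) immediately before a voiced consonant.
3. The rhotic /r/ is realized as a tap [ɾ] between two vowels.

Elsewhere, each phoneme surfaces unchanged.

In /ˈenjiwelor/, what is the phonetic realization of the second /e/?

[eː]

/e/ (between /w/ and /l/): before a voiced consonant, so rule 2 applies → [eː].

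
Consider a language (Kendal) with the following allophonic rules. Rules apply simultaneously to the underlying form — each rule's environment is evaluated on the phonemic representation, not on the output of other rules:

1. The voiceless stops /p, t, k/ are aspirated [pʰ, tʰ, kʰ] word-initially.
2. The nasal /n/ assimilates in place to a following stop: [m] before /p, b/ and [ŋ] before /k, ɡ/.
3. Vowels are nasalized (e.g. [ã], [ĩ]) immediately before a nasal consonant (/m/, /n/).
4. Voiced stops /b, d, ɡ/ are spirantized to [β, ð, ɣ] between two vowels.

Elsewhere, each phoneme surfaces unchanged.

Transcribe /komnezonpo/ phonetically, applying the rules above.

/k/ (word-initial): word-initially, so rule 1 applies → [kʰ].
/o/ — between /k/ and /m/, before a nasal consonant — surfaces as [õ] (rule 3).
/m/ (between /o/ and /n/): no rule targets it → [m].
/n/ (between /m/ and /e/) is in the target of rule 2 but the environment (before a labial or velar stop) is not met → [n].
/e/ (between /n/ and /z/) fails the environment for rule 3, so it stays [e].
/z/ (between /e/ and /o/): no rule targets it → [z].
/o/ — between /z/ and /n/, before a nasal consonant — surfaces as [õ] (rule 3).
/n/ meets the environment for rule 2 (before a labial or velar stop) → [m].
/p/ (between /n/ and /o/) is in the target of rule 1 but the environment (word-initially) is not met → [p].
/o/ (word-final) is in the target of rule 3 but the environment (before a nasal consonant) is not met → [o].

[kʰõmnezõmpo]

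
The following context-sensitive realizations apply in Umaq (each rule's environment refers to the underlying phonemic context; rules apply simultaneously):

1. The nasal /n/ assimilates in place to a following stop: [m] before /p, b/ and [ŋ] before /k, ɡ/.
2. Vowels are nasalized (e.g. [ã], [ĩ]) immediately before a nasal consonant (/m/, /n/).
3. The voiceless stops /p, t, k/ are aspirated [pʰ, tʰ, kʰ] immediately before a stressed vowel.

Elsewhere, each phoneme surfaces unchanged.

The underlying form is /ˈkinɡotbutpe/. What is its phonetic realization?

[ˈkʰĩŋɡotbutpe]

/k/ (word-initial) occurs immediately before a stressed vowel → [kʰ] by rule 3.
/i/ meets the environment for rule 2 (before a nasal consonant) → [ĩ].
/n/ (between /i/ and /ɡ/) occurs before a labial or velar stop → [ŋ] by rule 1.
/ɡ/ — not in any rule's target class → [ɡ].
/o/ (between /ɡ/ and /t/): rule 2 targets it, but not before a nasal consonant → unchanged [o].
/t/ (between /o/ and /b/): rule 3 targets it, but not immediately before a stressed vowel → unchanged [t].
/b/ — not in any rule's target class → [b].
/u/ (between /b/ and /t/) is in the target of rule 2 but the environment (before a nasal consonant) is not met → [u].
/t/ (between /u/ and /p/) fails the environment for rule 3, so it stays [t].
/p/ (between /t/ and /e/) is in the target of rule 3 but the environment (immediately before a stressed vowel) is not met → [p].
/e/ — word-final; rule 2 does not apply here → [e].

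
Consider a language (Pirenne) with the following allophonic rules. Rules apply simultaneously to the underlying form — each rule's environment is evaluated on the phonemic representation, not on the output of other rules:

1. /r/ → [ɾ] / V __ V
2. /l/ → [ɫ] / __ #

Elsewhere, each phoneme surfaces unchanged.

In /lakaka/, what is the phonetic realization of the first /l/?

/l/ (word-initial) fails the environment for rule 2, so it stays [l].

[l]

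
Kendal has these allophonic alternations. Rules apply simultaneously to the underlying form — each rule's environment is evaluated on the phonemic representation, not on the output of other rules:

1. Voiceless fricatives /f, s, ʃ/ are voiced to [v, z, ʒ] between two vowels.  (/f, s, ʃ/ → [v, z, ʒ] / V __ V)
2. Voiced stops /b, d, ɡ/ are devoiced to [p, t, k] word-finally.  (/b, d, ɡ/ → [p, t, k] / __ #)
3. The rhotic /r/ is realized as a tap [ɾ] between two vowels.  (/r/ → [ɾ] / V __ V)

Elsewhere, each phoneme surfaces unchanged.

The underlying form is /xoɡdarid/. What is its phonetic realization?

/x/ stays [x].
/o/ (between /x/ and /ɡ/): no rule targets it → [o].
/ɡ/ (between /o/ and /d/) is in the target of rule 2 but the environment (word-finally) is not met → [ɡ].
/d/ (between /ɡ/ and /a/) fails the environment for rule 2, so it stays [d].
/a/ (between /d/ and /r/) is unaffected → [a].
/r/ meets the environment for rule 3 (between two vowels) → [ɾ].
/i/ (between /r/ and /d/) is unaffected → [i].
/d/ (word-final): word-finally, so rule 2 applies → [t].

[xoɡdaɾit]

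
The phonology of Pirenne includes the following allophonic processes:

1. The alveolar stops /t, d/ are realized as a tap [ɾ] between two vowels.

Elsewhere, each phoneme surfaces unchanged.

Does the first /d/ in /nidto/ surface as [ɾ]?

/d/ — between /i/ and /t/; rule 1 does not apply here → [d].
The actual realization is [d], not [ɾ].

No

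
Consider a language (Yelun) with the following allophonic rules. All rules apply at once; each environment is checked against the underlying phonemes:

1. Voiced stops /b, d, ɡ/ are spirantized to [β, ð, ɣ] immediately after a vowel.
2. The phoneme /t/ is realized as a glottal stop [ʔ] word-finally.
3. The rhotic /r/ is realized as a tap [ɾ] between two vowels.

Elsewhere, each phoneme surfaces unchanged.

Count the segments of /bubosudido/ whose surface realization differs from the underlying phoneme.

3

Segments that undergo a rule: /b/ → [β] (rule 1); /d/ → [ð] (rule 1); /d/ → [ð] (rule 1).
All other segments surface unchanged.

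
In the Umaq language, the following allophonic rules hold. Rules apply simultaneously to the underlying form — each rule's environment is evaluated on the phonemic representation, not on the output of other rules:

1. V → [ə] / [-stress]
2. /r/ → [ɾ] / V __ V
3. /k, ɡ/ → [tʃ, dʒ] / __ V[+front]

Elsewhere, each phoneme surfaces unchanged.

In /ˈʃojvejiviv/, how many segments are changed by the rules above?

Segments that undergo a rule: /e/ → [ə] (rule 1); /i/ → [ə] (rule 1); /i/ → [ə] (rule 1).
All other segments surface unchanged.

3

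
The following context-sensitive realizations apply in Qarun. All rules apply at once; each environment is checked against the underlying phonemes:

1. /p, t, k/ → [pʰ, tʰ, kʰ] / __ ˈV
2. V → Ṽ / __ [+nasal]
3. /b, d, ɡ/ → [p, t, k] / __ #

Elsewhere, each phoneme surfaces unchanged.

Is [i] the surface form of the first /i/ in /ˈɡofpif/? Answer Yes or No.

Yes

/i/ — between /p/ and /f/; rule 2 does not apply here → [i].
The actual realization is [i], which matches [i].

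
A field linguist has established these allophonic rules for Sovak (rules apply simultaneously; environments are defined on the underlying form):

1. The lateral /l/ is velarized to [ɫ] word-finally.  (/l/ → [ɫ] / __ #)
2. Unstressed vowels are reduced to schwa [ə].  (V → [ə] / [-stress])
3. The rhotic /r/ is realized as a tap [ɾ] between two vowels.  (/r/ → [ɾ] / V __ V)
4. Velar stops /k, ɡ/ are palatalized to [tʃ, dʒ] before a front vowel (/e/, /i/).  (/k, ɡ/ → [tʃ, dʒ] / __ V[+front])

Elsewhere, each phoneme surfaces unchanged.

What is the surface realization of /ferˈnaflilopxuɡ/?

[fərˈnaflələpxəɡ]

/e/ (between /f/ and /r/): in an unstressed syllable, so rule 2 applies → [ə].
/r/ (between /e/ and /n/): rule 3 targets it, but not between two vowels → unchanged [r].
/a/ (between /n/ and /f/) is in the target of rule 2 but the environment (in an unstressed syllable) is not met → [a].
/l/ (between /f/ and /i/) fails the environment for rule 1, so it stays [l].
/i/ (between /l/ and /l/) occurs in an unstressed syllable → [ə] by rule 2.
/l/ (between /i/ and /o/) is in the target of rule 1 but the environment (word-finally) is not met → [l].
/o/ (between /l/ and /p/) occurs in an unstressed syllable → [ə] by rule 2.
/u/ — between /x/ and /ɡ/, in an unstressed syllable — surfaces as [ə] (rule 2).
/ɡ/ (word-final) is in the target of rule 4 but the environment (before a front vowel) is not met → [ɡ].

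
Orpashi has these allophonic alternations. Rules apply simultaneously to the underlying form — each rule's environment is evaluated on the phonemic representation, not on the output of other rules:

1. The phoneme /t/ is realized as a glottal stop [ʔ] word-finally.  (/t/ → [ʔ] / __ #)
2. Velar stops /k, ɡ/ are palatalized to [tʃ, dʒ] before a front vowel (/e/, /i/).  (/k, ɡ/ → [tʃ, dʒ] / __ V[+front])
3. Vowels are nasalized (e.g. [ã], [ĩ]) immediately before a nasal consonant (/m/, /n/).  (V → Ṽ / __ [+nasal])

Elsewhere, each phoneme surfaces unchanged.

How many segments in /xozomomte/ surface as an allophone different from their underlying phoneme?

2

Segments that undergo a rule: /o/ → [õ] (rule 3); /o/ → [õ] (rule 3).
All other segments surface unchanged.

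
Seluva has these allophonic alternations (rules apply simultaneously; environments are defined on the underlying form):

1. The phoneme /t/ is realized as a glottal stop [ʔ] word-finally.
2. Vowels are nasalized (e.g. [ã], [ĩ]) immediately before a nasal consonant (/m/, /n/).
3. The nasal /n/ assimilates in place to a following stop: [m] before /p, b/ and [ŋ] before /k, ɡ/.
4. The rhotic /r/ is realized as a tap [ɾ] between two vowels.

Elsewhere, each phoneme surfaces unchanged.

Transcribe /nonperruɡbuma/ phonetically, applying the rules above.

[nõmperruɡbũma]

/n/ (word-initial) is in the target of rule 3 but the environment (before a labial or velar stop) is not met → [n].
/o/ meets the environment for rule 2 (before a nasal consonant) → [õ].
Rule 3 applies to /n/ (between /o/ and /p/: before a labial or velar stop) → [m].
/e/ (between /p/ and /r/) is in the target of rule 2 but the environment (before a nasal consonant) is not met → [e].
/r/ (between /e/ and /r/) fails the environment for rule 4, so it stays [r].
/r/ — between /r/ and /u/; rule 4 does not apply here → [r].
/u/ (between /r/ and /ɡ/) is in the target of rule 2 but the environment (before a nasal consonant) is not met → [u].
/u/ (between /b/ and /m/): before a nasal consonant, so rule 2 applies → [ũ].
/a/ — word-final; rule 2 does not apply here → [a].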